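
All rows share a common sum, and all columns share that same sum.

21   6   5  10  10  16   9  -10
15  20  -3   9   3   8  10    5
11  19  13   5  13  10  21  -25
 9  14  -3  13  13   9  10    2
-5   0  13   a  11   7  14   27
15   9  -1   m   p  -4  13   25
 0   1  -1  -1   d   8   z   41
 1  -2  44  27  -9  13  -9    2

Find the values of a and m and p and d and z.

Rows 1 and 2 both sum to 67, so that's the common total.
The known cells in row 5 total 67, leaving 67 − 67 = 0 for the blank.
The known cells in column 7 total 68, leaving 67 − 68 = -1 for the blank.
The known cells in row 7 total 47, leaving 67 − 47 = 20 for the blank.
The known cells in column 5 total 61, leaving 67 − 61 = 6 for the blank.
The known cells in row 6 total 63, leaving 67 − 63 = 4 for the blank.

a = 0, m = 4, p = 6, d = 20, z = -1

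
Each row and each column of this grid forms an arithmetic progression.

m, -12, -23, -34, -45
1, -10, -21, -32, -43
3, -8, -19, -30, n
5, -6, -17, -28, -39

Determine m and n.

Along each row the entries change by -11 per step; down each column they change by 2.
Row 1: from -12 at column 2, stepping by -11 to column 1 gives -1.
Row 3: from 3 at column 1, stepping by -11 to column 5 gives -41.

m = -1, n = -41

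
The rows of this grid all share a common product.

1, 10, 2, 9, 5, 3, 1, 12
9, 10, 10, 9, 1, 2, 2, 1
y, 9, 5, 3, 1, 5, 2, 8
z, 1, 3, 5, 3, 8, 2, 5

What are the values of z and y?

Rows 1 and 2 each multiply to 32400, so every row has product 32400.
Row 4: 1×3×5×3×8×2×5 = 3600, so the missing entry is 32400 ÷ 3600 = 9.
Row 3: 9×5×3×1×5×2×8 = 10800, so the missing entry is 32400 ÷ 10800 = 3.

z = 9, y = 3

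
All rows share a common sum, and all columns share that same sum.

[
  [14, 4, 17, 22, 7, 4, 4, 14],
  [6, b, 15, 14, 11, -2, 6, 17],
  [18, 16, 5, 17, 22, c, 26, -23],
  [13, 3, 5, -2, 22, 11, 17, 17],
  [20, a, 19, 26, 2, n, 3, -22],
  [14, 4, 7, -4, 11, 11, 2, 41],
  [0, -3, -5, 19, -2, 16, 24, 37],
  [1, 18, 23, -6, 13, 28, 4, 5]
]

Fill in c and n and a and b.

Rows 1 and 4 both sum to 86, so that's the common total.
The known cells in row 2 total 67, leaving 86 − 67 = 19 for the blank.
The known cells in row 3 total 81, leaving 86 − 81 = 5 for the blank.
The known cells in column 6 total 73, leaving 86 − 73 = 13 for the blank.
The known cells in row 5 total 61, leaving 86 − 61 = 25 for the blank.

c = 5, n = 13, a = 25, b = 19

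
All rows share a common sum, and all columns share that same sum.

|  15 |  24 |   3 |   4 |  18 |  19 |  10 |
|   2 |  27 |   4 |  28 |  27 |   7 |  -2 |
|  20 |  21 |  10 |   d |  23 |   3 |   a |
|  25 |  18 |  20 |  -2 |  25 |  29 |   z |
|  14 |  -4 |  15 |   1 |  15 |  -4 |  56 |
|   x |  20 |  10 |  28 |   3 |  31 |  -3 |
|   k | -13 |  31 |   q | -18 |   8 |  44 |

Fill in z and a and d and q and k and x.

z = -22, a = 10, d = 6, q = 28, k = 13, x = 4

Rows 1 and 2 both sum to 93, so that's the common total.
Row 4 has 25 + 18 + 20 − 2 + 25 + 29 = 115; the blank must be 93 − 115 = -22.
Column 7 has 10 − 2 − 22 + 56 − 3 + 44 = 83; the blank must be 93 − 83 = 10.
Row 3 has 20 + 21 + 10 + 23 + 3 + 10 = 87; the blank must be 93 − 87 = 6.
Row 6 has 20 + 10 + 28 + 3 + 31 − 3 = 89; the blank must be 93 − 89 = 4.
Column 1 has 15 + 2 + 20 + 25 + 14 + 4 = 80; the blank must be 93 − 80 = 13.
Row 7 has 13 − 13 + 31 − 18 + 8 + 44 = 65; the blank must be 93 − 65 = 28.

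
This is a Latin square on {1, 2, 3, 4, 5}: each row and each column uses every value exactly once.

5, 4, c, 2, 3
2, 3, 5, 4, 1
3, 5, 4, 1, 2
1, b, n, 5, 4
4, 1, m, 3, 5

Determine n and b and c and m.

For row 4, column 2: column 2 already has {1, 3, 4, 5}; that leaves 2.
Cell (4,3): row 4 already has {1, 2, 4, 5} → 3.
At (row 5, col 3): row 5 already has {1, 3, 4, 5}, so the value is 2.
Cell (1,3): row 1 already has {2, 3, 4, 5} → 1.

n = 3, b = 2, c = 1, m = 2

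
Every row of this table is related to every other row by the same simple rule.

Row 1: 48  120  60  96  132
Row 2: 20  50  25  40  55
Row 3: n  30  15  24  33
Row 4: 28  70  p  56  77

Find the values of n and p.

n = 12, p = 35

Each row is a constant multiple of every other row — this is a multiplication table with the headers hidden.
Row 3 is 33/132 = 1/4 times row 1, so its entry in column 1 is 48 × 1/4 = 12.
Row 4 is 77/132 = 7/12 times row 1, so its entry in column 3 is 60 × 7/12 = 35.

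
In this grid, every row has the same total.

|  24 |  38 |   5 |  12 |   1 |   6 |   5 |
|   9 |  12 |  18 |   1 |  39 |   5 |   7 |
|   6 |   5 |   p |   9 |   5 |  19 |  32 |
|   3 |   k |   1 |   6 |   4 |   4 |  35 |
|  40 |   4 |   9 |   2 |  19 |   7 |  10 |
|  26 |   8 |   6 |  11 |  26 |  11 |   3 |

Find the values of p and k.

p = 15, k = 38

Row 1 sums to 91 and so does row 5; that's the common total.
In row 3 the known cells total 76, leaving 91 − 76 = 15.
In row 4 the known cells total 53, leaving 91 − 53 = 38.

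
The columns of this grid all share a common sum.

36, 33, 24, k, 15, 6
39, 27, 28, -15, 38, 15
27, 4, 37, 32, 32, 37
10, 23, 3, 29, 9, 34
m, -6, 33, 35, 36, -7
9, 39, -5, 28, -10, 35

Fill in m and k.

Columns 2 and 3 both add up to 120, so every column sums to 120.
Column 1: 36 + 39 + 27 + 10 + 9 = 121, so the missing entry is 120 − 121 = -1.
Column 4: -15 + 32 + 29 + 35 + 28 = 109, so the missing entry is 120 − 109 = 11.

m = -1, k = 11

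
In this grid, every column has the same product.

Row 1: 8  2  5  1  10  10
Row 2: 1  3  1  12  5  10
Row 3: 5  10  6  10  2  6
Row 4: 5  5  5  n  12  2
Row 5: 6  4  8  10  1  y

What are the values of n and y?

Columns 2 and 3 each multiply to 1200, so every column has product 1200.
Column 4: 1×12×10×10 = 1200, so the missing entry is 1200 ÷ 1200 = 1.
Column 6: 10×10×6×2 = 1200, so the missing entry is 1200 ÷ 1200 = 1.

n = 1, y = 1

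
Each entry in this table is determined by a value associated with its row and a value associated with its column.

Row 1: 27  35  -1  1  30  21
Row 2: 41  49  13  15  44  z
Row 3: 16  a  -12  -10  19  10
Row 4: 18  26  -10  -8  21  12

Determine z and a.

The difference between any two rows is the same in every column — this is an addition table with the headers hidden.
Row 2 minus row 1 is 13 − (-1) = 14, so its entry in column 6 is 21 + 14 = 35.
Row 3 minus row 1 is -12 − (-1) = -11, so its entry in column 2 is 35 + (-11) = 24.

z = 35, a = 24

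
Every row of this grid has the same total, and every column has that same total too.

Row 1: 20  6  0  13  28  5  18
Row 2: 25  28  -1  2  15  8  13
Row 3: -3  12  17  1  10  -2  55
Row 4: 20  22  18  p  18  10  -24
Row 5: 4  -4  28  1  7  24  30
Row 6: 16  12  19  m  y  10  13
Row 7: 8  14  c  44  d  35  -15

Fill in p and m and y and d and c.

p = 26, m = 3, y = 17, d = -5, c = 9

Rows 1 and 2 both sum to 90, so that's the common total.
The known cells in column 3 total 81, leaving 90 − 81 = 9 for the blank.
The known cells in row 7 total 95, leaving 90 − 95 = -5 for the blank.
The known cells in column 5 total 73, leaving 90 − 73 = 17 for the blank.
The known cells in row 4 total 64, leaving 90 − 64 = 26 for the blank.
The known cells in row 6 total 87, leaving 90 − 87 = 3 for the blank.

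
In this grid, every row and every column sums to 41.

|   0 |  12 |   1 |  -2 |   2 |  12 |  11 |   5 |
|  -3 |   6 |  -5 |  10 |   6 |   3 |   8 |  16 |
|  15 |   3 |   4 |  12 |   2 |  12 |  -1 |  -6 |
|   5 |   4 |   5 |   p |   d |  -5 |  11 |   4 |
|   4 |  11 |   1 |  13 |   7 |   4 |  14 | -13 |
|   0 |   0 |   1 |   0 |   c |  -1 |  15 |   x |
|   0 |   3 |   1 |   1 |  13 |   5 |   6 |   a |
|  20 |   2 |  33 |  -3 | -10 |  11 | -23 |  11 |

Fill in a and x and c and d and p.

a = 12, x = 12, c = 14, d = 7, p = 10

The known cells in row 7 total 29, leaving 41 − 29 = 12 for the blank.
The known cells in column 8 total 29, leaving 41 − 29 = 12 for the blank.
The known cells in row 6 total 27, leaving 41 − 27 = 14 for the blank.
The known cells in column 5 total 34, leaving 41 − 34 = 7 for the blank.
The known cells in row 4 total 31, leaving 41 − 31 = 10 for the blank.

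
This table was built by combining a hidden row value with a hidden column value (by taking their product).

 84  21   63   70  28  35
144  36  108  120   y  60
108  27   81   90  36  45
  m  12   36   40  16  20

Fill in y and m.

Each row is a constant multiple of every other row — this is a multiplication table with the headers hidden.
Row 2 is 60/35 = 12/7 times row 1, so its entry in column 5 is 28 × 12/7 = 48.
Row 4 is 20/35 = 4/7 times row 1, so its entry in column 1 is 84 × 4/7 = 48.

y = 48, m = 48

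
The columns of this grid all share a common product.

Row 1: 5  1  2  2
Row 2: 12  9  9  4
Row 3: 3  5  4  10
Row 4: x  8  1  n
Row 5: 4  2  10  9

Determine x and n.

Columns 2 and 3 each multiply to 720, so every column has product 720.
Column 1: 5×12×3×4 = 720, so the missing entry is 720 ÷ 720 = 1.
Column 4: 2×4×10×9 = 720, so the missing entry is 720 ÷ 720 = 1.

x = 1, n = 1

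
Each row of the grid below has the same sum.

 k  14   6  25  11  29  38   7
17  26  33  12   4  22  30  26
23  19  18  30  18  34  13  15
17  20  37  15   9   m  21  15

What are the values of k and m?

Row 2 sums to 170 and so does row 3; that's the common total.
In row 1 the known cells total 130, leaving 170 − 130 = 40.
In row 4 the known cells total 134, leaving 170 − 134 = 36.

k = 40, m = 36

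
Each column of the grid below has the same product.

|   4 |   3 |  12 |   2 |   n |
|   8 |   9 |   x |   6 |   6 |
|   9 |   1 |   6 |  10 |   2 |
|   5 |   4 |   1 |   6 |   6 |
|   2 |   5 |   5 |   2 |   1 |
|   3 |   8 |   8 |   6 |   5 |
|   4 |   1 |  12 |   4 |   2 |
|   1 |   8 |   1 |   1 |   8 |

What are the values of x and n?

x = 1, n = 6

Columns 1 and 4 each multiply to 34560, so every column has product 34560.
Column 3: 12×6×1×5×8×12×1 = 34560, so the missing entry is 34560 ÷ 34560 = 1.
Column 5: 6×2×6×1×5×2×8 = 5760, so the missing entry is 34560 ÷ 5760 = 6.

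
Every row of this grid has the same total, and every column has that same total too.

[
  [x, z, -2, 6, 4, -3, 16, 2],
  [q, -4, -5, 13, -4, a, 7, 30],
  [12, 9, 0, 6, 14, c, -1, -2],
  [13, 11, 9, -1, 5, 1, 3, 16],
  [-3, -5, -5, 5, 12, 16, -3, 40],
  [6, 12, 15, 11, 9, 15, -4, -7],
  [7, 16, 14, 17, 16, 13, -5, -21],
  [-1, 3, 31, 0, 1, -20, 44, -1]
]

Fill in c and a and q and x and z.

c = 19, a = 16, q = 4, x = 19, z = 15

Rows 4 and 5 both sum to 57, so that's the common total.
Column 2 has -4 + 9 + 11 − 5 + 12 + 16 + 3 = 42; the blank must be 57 − 42 = 15.
Row 1 has 15 − 2 + 6 + 4 − 3 + 16 + 2 = 38; the blank must be 57 − 38 = 19.
Column 1 has 19 + 12 + 13 − 3 + 6 + 7 − 1 = 53; the blank must be 57 − 53 = 4.
Row 2 has 4 − 4 − 5 + 13 − 4 + 7 + 30 = 41; the blank must be 57 − 41 = 16.
Row 3 has 12 + 9 + 0 + 6 + 14 − 1 − 2 = 38; the blank must be 57 − 38 = 19.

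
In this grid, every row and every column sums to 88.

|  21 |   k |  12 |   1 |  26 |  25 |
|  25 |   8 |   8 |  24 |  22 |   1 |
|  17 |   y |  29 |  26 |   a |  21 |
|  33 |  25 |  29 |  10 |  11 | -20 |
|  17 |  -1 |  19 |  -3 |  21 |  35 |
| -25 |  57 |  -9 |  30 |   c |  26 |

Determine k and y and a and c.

k = 3, y = -4, a = -1, c = 9

Row 1 has 21 + 12 + 1 + 26 + 25 = 85; the blank must be 88 − 85 = 3.
Row 6 has -25 + 57 − 9 + 30 + 26 = 79; the blank must be 88 − 79 = 9.
Column 5 has 26 + 22 + 11 + 21 + 9 = 89; the blank must be 88 − 89 = -1.
Row 3 has 17 + 29 + 26 − 1 + 21 = 92; the blank must be 88 − 92 = -4.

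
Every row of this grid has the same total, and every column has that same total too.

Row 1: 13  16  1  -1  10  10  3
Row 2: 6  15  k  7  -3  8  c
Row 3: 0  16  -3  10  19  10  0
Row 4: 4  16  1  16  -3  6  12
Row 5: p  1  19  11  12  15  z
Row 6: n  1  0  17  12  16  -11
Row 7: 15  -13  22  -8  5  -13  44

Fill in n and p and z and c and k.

n = 17, p = -3, z = -3, c = 7, k = 12

Rows 1 and 3 both sum to 52, so that's the common total.
Column 3 has 1 − 3 + 1 + 19 + 0 + 22 = 40; the blank must be 52 − 40 = 12.
Row 6 has 1 + 0 + 17 + 12 + 16 − 11 = 35; the blank must be 52 − 35 = 17.
Column 1 has 13 + 6 + 0 + 4 + 17 + 15 = 55; the blank must be 52 − 55 = -3.
Row 5 has -3 + 1 + 19 + 11 + 12 + 15 = 55; the blank must be 52 − 55 = -3.
Row 2 has 6 + 15 + 12 + 7 − 3 + 8 = 45; the blank must be 52 − 45 = 7.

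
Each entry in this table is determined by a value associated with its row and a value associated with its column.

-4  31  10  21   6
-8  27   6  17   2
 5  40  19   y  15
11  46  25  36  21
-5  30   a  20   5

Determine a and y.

The difference between any two rows is the same in every column — this is an addition table with the headers hidden.
Row 5 minus row 1 is -5 − (-4) = -1, so its entry in column 3 is 10 + (-1) = 9.
Row 3 minus row 1 is 5 − (-4) = 9, so its entry in column 4 is 21 + 9 = 30.

a = 9, y = 30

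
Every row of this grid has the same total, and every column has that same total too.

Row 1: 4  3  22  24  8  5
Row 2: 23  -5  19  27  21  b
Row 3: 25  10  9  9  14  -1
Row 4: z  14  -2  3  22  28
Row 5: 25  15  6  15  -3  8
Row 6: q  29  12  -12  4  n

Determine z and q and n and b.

z = 1, q = -12, n = 45, b = -19

Rows 1 and 3 both sum to 66, so that's the common total.
Row 2 has 23 − 5 + 19 + 27 + 21 = 85; the blank must be 66 − 85 = -19.
Column 6 has 5 − 19 − 1 + 28 + 8 = 21; the blank must be 66 − 21 = 45.
Row 6 has 29 + 12 − 12 + 4 + 45 = 78; the blank must be 66 − 78 = -12.
Row 4 has 14 − 2 + 3 + 22 + 28 = 65; the blank must be 66 − 65 = 1.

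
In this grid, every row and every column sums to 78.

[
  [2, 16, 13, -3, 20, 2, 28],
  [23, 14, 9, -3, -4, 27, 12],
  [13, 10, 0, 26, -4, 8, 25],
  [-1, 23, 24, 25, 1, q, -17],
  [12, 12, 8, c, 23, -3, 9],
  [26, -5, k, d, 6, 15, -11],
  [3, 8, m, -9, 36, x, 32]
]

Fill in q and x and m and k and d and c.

Row 5 has 12 + 12 + 8 + 23 − 3 + 9 = 61; the blank must be 78 − 61 = 17.
Column 4 has -3 − 3 + 26 + 25 + 17 − 9 = 53; the blank must be 78 − 53 = 25.
Row 4 has -1 + 23 + 24 + 25 + 1 − 17 = 55; the blank must be 78 − 55 = 23.
Column 6 has 2 + 27 + 8 + 23 − 3 + 15 = 72; the blank must be 78 − 72 = 6.
Row 7 has 3 + 8 − 9 + 36 + 6 + 32 = 76; the blank must be 78 − 76 = 2.
Row 6 has 26 − 5 + 25 + 6 + 15 − 11 = 56; the blank must be 78 − 56 = 22.

q = 23, x = 6, m = 2, k = 22, d = 25, c = 17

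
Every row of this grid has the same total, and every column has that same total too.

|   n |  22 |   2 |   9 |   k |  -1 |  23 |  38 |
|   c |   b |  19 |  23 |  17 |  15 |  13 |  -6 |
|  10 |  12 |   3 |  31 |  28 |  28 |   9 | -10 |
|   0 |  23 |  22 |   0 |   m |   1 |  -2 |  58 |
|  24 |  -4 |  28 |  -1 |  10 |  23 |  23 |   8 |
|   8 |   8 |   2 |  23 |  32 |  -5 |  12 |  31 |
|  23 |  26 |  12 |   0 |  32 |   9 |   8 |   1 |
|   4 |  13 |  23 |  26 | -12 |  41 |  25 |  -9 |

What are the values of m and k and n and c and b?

Rows 3 and 5 both sum to 111, so that's the common total.
The known cells in row 4 total 102, leaving 111 − 102 = 9 for the blank.
The known cells in column 5 total 116, leaving 111 − 116 = -5 for the blank.
The known cells in row 1 total 88, leaving 111 − 88 = 23 for the blank.
The known cells in column 2 total 100, leaving 111 − 100 = 11 for the blank.
The known cells in row 2 total 92, leaving 111 − 92 = 19 for the blank.

m = 9, k = -5, n = 23, c = 19, b = 11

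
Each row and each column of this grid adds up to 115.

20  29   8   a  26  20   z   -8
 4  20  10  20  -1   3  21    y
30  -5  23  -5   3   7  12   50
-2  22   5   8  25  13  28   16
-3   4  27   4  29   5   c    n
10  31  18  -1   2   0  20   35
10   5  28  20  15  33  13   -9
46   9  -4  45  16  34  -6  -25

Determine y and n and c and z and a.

The known cells in column 4 total 91, leaving 115 − 91 = 24 for the blank.
The known cells in row 1 total 119, leaving 115 − 119 = -4 for the blank.
The known cells in column 7 total 84, leaving 115 − 84 = 31 for the blank.
The known cells in row 2 total 77, leaving 115 − 77 = 38 for the blank.
The known cells in row 5 total 97, leaving 115 − 97 = 18 for the blank.

y = 38, n = 18, c = 31, z = -4, a = 24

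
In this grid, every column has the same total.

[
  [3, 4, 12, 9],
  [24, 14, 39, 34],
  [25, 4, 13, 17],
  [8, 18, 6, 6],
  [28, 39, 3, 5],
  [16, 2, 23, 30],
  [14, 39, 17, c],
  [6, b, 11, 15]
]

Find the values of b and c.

b = 4, c = 8

The complete columns each total 124.
Column 2 is missing 124 − 120 = 4 (since 4 + 14 + 4 + 18 + 39 + 2 + 39 = 120).
Column 4 is missing 124 − 116 = 8 (since 9 + 34 + 17 + 6 + 5 + 30 + 15 = 116).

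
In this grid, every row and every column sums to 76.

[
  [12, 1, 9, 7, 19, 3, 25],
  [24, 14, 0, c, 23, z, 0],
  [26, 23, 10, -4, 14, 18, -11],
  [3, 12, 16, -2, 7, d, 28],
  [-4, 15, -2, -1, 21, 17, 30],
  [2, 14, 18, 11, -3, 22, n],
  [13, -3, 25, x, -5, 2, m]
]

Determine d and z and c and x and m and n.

d = 12, z = 2, c = 13, x = 52, m = -8, n = 12

Row 6 has 2 + 14 + 18 + 11 − 3 + 22 = 64; the blank must be 76 − 64 = 12.
Column 7 has 25 + 0 − 11 + 28 + 30 + 12 = 84; the blank must be 76 − 84 = -8.
Row 7 has 13 − 3 + 25 − 5 + 2 − 8 = 24; the blank must be 76 − 24 = 52.
Column 4 has 7 − 4 − 2 − 1 + 11 + 52 = 63; the blank must be 76 − 63 = 13.
Row 2 has 24 + 14 + 0 + 13 + 23 + 0 = 74; the blank must be 76 − 74 = 2.
Row 4 has 3 + 12 + 16 − 2 + 7 + 28 = 64; the blank must be 76 − 64 = 12.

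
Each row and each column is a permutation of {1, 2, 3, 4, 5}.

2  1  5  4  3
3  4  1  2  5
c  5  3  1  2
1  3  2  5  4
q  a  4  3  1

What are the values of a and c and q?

At (row 3, col 1): row 3 already has {1, 2, 3, 5}, so the value is 4.
Cell (5,1): column 1 already has {1, 2, 3, 4} → 5.
At (row 5, col 2): row 5 already has {1, 3, 4, 5}, so the value is 2.

a = 2, c = 4, q = 5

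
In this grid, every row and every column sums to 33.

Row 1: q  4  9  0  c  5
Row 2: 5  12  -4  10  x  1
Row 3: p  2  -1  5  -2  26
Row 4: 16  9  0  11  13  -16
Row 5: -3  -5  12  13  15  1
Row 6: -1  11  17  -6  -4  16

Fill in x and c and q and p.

x = 9, c = 2, q = 13, p = 3

Row 3: 2 − 1 + 5 − 2 + 26 = 30, so its missing entry is 33 − 30 = 3.
Row 2: 5 + 12 − 4 + 10 + 1 = 24, so its missing entry is 33 − 24 = 9.
Column 5: 9 − 2 + 13 + 15 − 4 = 31, so its missing entry is 33 − 31 = 2.
Row 1: 4 + 9 + 0 + 2 + 5 = 20, so its missing entry is 33 − 20 = 13.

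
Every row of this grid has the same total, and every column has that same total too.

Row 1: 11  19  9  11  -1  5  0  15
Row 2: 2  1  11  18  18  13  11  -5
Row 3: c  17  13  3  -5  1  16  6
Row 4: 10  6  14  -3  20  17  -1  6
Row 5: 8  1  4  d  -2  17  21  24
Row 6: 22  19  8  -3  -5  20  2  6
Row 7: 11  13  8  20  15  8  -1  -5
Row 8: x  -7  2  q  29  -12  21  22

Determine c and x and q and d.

c = 18, x = -13, q = 27, d = -4

Rows 1 and 2 both sum to 69, so that's the common total.
The known cells in row 5 total 73, leaving 69 − 73 = -4 for the blank.
The known cells in row 3 total 51, leaving 69 − 51 = 18 for the blank.
The known cells in column 1 total 82, leaving 69 − 82 = -13 for the blank.
The known cells in row 8 total 42, leaving 69 − 42 = 27 for the blank.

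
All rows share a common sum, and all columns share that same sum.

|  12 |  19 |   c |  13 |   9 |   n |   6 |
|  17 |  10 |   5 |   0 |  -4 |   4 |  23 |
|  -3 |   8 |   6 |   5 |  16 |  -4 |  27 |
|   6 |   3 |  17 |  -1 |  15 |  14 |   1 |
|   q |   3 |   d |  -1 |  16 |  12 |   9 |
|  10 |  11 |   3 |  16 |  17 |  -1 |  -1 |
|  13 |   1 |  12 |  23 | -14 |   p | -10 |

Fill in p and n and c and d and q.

Rows 2 and 3 both sum to 55, so that's the common total.
Column 1 has 12 + 17 − 3 + 6 + 10 + 13 = 55; the blank must be 55 − 55 = 0.
Row 7 has 13 + 1 + 12 + 23 − 14 − 10 = 25; the blank must be 55 − 25 = 30.
Row 5 has 0 + 3 − 1 + 16 + 12 + 9 = 39; the blank must be 55 − 39 = 16.
Column 3 has 5 + 6 + 17 + 16 + 3 + 12 = 59; the blank must be 55 − 59 = -4.
Row 1 has 12 + 19 − 4 + 13 + 9 + 6 = 55; the blank must be 55 − 55 = 0.

p = 30, n = 0, c = -4, d = 16, q = 0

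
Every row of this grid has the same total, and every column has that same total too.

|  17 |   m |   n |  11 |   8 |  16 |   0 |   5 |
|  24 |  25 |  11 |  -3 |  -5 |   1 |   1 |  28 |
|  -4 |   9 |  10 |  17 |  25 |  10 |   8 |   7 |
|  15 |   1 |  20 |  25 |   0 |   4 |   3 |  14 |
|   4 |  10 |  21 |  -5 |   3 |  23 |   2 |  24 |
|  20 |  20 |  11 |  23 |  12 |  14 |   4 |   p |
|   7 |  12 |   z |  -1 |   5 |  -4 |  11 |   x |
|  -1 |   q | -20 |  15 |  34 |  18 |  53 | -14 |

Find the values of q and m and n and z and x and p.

Rows 2 and 3 both sum to 82, so that's the common total.
Row 8 has -1 − 20 + 15 + 34 + 18 + 53 − 14 = 85; the blank must be 82 − 85 = -3.
Column 2 has 25 + 9 + 1 + 10 + 20 + 12 − 3 = 74; the blank must be 82 − 74 = 8.
Row 6 has 20 + 20 + 11 + 23 + 12 + 14 + 4 = 104; the blank must be 82 − 104 = -22.
Column 8 has 5 + 28 + 7 + 14 + 24 − 22 − 14 = 42; the blank must be 82 − 42 = 40.
Row 7 has 7 + 12 − 1 + 5 − 4 + 11 + 40 = 70; the blank must be 82 − 70 = 12.
Row 1 has 17 + 8 + 11 + 8 + 16 + 0 + 5 = 65; the blank must be 82 − 65 = 17.

q = -3, m = 8, n = 17, z = 12, x = 40, p = -22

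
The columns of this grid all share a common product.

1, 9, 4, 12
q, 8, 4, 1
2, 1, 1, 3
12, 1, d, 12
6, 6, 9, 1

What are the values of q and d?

q = 3, d = 3

Columns 2 and 4 each multiply to 432, so every column has product 432.
Column 1: 1×2×12×6 = 144, so the missing entry is 432 ÷ 144 = 3.
Column 3: 4×4×1×9 = 144, so the missing entry is 432 ÷ 144 = 3.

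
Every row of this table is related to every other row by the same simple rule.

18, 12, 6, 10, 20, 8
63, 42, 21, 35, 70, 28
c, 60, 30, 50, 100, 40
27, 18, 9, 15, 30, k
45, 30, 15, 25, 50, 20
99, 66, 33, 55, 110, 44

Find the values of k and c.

k = 12, c = 90

Each row is a constant multiple of every other row — this is a multiplication table with the headers hidden.
Row 4 is 30/20 = 3/2 times row 1, so its entry in column 6 is 8 × 3/2 = 12.
Row 3 is 100/20 = 5/1 times row 1, so its entry in column 1 is 18 × 5/1 = 90.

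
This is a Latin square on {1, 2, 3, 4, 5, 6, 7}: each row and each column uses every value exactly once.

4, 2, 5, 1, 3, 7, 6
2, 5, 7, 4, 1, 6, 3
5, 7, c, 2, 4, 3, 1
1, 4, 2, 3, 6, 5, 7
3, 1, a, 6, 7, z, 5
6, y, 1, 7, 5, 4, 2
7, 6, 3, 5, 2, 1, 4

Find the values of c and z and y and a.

c = 6, z = 2, y = 3, a = 4

At (row 5, col 6): column 6 already has {1, 3, 4, 5, 6, 7}, so the value is 2.
Cell (6,2): row 6 already has {1, 2, 4, 5, 6, 7} → 3.
At (row 5, col 3): row 5 already has {1, 2, 3, 5, 6, 7}, so the value is 4.
Cell (3,3): row 3 already has {1, 2, 3, 4, 5, 7} → 6.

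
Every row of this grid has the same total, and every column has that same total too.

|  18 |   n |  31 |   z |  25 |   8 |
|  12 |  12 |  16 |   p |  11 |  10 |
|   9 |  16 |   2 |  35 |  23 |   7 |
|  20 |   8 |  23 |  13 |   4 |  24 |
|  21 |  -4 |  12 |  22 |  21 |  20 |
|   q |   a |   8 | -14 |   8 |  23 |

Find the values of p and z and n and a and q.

p = 31, z = 5, n = 5, a = 55, q = 12

Rows 3 and 4 both sum to 92, so that's the common total.
Column 1 has 18 + 12 + 9 + 20 + 21 = 80; the blank must be 92 − 80 = 12.
Row 6 has 12 + 8 − 14 + 8 + 23 = 37; the blank must be 92 − 37 = 55.
Column 2 has 12 + 16 + 8 − 4 + 55 = 87; the blank must be 92 − 87 = 5.
Row 1 has 18 + 5 + 31 + 25 + 8 = 87; the blank must be 92 − 87 = 5.
Row 2 has 12 + 12 + 16 + 11 + 10 = 61; the blank must be 92 − 61 = 31.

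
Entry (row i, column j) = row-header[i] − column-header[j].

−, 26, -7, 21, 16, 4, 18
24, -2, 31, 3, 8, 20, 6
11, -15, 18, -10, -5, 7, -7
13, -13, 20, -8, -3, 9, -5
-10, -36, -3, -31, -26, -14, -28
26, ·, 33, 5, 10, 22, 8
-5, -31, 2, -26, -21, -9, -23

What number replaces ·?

26 − 26 = 0.

0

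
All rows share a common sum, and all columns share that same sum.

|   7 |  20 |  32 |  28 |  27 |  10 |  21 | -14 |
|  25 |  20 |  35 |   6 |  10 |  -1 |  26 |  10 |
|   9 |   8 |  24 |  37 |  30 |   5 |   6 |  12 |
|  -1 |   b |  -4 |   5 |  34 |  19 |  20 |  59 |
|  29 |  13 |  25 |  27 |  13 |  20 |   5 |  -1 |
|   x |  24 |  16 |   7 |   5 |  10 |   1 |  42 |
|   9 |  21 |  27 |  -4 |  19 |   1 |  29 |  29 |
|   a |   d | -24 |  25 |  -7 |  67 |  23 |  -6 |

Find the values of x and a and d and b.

Rows 1 and 2 both sum to 131, so that's the common total.
Row 4 has -1 − 4 + 5 + 34 + 19 + 20 + 59 = 132; the blank must be 131 − 132 = -1.
Row 6 has 24 + 16 + 7 + 5 + 10 + 1 + 42 = 105; the blank must be 131 − 105 = 26.
Column 1 has 7 + 25 + 9 − 1 + 29 + 26 + 9 = 104; the blank must be 131 − 104 = 27.
Row 8 has 27 − 24 + 25 − 7 + 67 + 23 − 6 = 105; the blank must be 131 − 105 = 26.

x = 26, a = 27, d = 26, b = -1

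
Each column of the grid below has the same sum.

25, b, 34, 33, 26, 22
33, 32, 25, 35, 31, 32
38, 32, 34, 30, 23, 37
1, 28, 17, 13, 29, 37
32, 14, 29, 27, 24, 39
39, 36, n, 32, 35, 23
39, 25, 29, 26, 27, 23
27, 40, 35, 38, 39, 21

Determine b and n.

Columns 4 and 6 both add up to 234, so every column sums to 234.
Column 2: 32 + 32 + 28 + 14 + 36 + 25 + 40 = 207, so the missing entry is 234 − 207 = 27.
Column 3: 34 + 25 + 34 + 17 + 29 + 29 + 35 = 203, so the missing entry is 234 − 203 = 31.

b = 27, n = 31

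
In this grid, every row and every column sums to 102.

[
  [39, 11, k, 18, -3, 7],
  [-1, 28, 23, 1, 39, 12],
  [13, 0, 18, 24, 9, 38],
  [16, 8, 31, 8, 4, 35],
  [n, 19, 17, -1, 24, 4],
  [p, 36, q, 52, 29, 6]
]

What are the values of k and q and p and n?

The known cells in row 1 total 72, leaving 102 − 72 = 30 for the blank.
The known cells in row 5 total 63, leaving 102 − 63 = 39 for the blank.
The known cells in column 1 total 106, leaving 102 − 106 = -4 for the blank.
The known cells in row 6 total 119, leaving 102 − 119 = -17 for the blank.

k = 30, q = -17, p = -4, n = 39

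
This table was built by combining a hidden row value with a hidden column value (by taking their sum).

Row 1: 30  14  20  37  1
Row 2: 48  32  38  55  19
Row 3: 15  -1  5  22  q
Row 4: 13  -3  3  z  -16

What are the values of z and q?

The difference between any two rows is the same in every column — this is an addition table with the headers hidden.
Row 4 minus row 1 is 3 − 20 = -17, so its entry in column 4 is 37 + (-17) = 20.
Row 3 minus row 1 is 5 − 20 = -15, so its entry in column 5 is 1 + (-15) = -14.

z = 20, q = -14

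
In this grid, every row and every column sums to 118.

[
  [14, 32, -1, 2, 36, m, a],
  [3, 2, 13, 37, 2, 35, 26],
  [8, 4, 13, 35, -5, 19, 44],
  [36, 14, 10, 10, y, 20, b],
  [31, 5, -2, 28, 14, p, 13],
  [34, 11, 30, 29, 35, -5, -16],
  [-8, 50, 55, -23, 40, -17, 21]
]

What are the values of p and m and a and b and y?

The known cells in column 5 total 122, leaving 118 − 122 = -4 for the blank.
The known cells in row 5 total 89, leaving 118 − 89 = 29 for the blank.
The known cells in column 6 total 81, leaving 118 − 81 = 37 for the blank.
The known cells in row 1 total 120, leaving 118 − 120 = -2 for the blank.
The known cells in row 4 total 86, leaving 118 − 86 = 32 for the blank.

p = 29, m = 37, a = -2, b = 32, y = -4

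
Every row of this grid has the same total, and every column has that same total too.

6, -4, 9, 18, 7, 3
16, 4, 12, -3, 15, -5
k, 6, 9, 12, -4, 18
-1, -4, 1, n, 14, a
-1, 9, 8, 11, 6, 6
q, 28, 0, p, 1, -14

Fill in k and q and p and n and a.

Rows 1 and 2 both sum to 39, so that's the common total.
Row 3: 6 + 9 + 12 − 4 + 18 = 41, so its missing entry is 39 − 41 = -2.
Column 1: 6 + 16 − 2 − 1 − 1 = 18, so its missing entry is 39 − 18 = 21.
Row 6: 21 + 28 + 0 + 1 − 14 = 36, so its missing entry is 39 − 36 = 3.
Column 4: 18 − 3 + 12 + 11 + 3 = 41, so its missing entry is 39 − 41 = -2.
Row 4: -1 − 4 + 1 − 2 + 14 = 8, so its missing entry is 39 − 8 = 31.

k = -2, q = 21, p = 3, n = -2, a = 31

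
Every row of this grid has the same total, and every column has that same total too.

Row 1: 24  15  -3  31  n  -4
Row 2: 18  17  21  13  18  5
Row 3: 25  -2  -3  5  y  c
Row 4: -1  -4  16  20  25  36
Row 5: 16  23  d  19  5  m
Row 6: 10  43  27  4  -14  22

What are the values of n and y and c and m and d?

n = 29, y = 29, c = 38, m = -5, d = 34

Rows 2 and 4 both sum to 92, so that's the common total.
Row 1 has 24 + 15 − 3 + 31 − 4 = 63; the blank must be 92 − 63 = 29.
Column 5 has 29 + 18 + 25 + 5 − 14 = 63; the blank must be 92 − 63 = 29.
Column 3 has -3 + 21 − 3 + 16 + 27 = 58; the blank must be 92 − 58 = 34.
Row 5 has 16 + 23 + 34 + 19 + 5 = 97; the blank must be 92 − 97 = -5.
Row 3 has 25 − 2 − 3 + 5 + 29 = 54; the blank must be 92 − 54 = 38.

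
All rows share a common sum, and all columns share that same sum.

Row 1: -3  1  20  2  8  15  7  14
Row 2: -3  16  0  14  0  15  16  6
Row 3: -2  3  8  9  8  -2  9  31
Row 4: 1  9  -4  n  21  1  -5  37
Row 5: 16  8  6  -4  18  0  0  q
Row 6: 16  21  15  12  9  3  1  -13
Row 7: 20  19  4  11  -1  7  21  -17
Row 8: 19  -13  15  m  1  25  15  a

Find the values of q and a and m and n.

q = 20, a = -14, m = 16, n = 4

Rows 1 and 2 both sum to 64, so that's the common total.
Row 4 has 1 + 9 − 4 + 21 + 1 − 5 + 37 = 60; the blank must be 64 − 60 = 4.
Row 5 has 16 + 8 + 6 − 4 + 18 + 0 + 0 = 44; the blank must be 64 − 44 = 20.
Column 4 has 2 + 14 + 9 + 4 − 4 + 12 + 11 = 48; the blank must be 64 − 48 = 16.
Row 8 has 19 − 13 + 15 + 16 + 1 + 25 + 15 = 78; the blank must be 64 − 78 = -14.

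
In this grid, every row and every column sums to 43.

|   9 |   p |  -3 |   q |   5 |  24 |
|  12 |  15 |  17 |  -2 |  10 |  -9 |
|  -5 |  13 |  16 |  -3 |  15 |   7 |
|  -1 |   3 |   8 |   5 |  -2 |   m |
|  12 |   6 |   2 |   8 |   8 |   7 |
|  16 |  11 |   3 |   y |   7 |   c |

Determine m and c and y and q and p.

m = 30, c = -16, y = 22, q = 13, p = -5

The known cells in column 2 total 48, leaving 43 − 48 = -5 for the blank.
The known cells in row 1 total 30, leaving 43 − 30 = 13 for the blank.
The known cells in column 4 total 21, leaving 43 − 21 = 22 for the blank.
The known cells in row 6 total 59, leaving 43 − 59 = -16 for the blank.
The known cells in row 4 total 13, leaving 43 − 13 = 30 for the blank.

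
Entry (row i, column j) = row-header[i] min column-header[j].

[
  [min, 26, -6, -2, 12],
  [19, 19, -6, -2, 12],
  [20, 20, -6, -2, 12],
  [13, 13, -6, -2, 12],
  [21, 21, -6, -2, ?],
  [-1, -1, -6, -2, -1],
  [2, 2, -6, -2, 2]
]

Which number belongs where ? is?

min(21, 12) = 12.

12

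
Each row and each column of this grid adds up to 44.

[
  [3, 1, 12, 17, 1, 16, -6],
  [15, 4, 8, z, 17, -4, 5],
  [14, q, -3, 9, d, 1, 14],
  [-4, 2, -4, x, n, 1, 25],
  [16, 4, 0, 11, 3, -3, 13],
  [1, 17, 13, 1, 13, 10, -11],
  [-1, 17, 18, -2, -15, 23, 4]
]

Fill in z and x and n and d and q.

Column 2: 1 + 4 + 2 + 4 + 17 + 17 = 45, so its missing entry is 44 − 45 = -1.
Row 3: 14 − 1 − 3 + 9 + 1 + 14 = 34, so its missing entry is 44 − 34 = 10.
Column 5: 1 + 17 + 10 + 3 + 13 − 15 = 29, so its missing entry is 44 − 29 = 15.
Row 4: -4 + 2 − 4 + 15 + 1 + 25 = 35, so its missing entry is 44 − 35 = 9.
Row 2: 15 + 4 + 8 + 17 − 4 + 5 = 45, so its missing entry is 44 − 45 = -1.

z = -1, x = 9, n = 15, d = 10, q = -1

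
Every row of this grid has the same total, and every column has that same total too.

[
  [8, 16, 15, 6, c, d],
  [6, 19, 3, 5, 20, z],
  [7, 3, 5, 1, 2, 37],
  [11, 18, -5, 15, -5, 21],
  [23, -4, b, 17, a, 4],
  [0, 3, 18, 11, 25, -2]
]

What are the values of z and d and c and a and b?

z = 2, d = -7, c = 17, a = -4, b = 19

Rows 3 and 4 both sum to 55, so that's the common total.
Row 2: 6 + 19 + 3 + 5 + 20 = 53, so its missing entry is 55 − 53 = 2.
Column 3: 15 + 3 + 5 − 5 + 18 = 36, so its missing entry is 55 − 36 = 19.
Row 5: 23 − 4 + 19 + 17 + 4 = 59, so its missing entry is 55 − 59 = -4.
Column 5: 20 + 2 − 5 − 4 + 25 = 38, so its missing entry is 55 − 38 = 17.
Row 1: 8 + 16 + 15 + 6 + 17 = 62, so its missing entry is 55 − 62 = -7.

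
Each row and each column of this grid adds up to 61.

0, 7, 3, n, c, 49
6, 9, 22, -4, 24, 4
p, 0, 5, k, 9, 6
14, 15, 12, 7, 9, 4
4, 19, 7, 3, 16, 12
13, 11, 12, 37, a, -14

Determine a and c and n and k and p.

a = 2, c = 1, n = 1, k = 17, p = 24

Row 6 has 13 + 11 + 12 + 37 − 14 = 59; the blank must be 61 − 59 = 2.
Column 5 has 24 + 9 + 9 + 16 + 2 = 60; the blank must be 61 − 60 = 1.
Row 1 has 0 + 7 + 3 + 1 + 49 = 60; the blank must be 61 − 60 = 1.
Column 1 has 0 + 6 + 14 + 4 + 13 = 37; the blank must be 61 − 37 = 24.
Row 3 has 24 + 0 + 5 + 9 + 6 = 44; the blank must be 61 − 44 = 17.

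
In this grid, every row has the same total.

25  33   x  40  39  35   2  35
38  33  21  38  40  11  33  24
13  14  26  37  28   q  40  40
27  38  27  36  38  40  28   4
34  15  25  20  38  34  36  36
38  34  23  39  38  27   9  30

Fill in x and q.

x = 29, q = 40

Rows 2 and 4 both add up to 238, so every row sums to 238.
Row 1: 25 + 33 + 40 + 39 + 35 + 2 + 35 = 209, so the missing entry is 238 − 209 = 29.
Row 3: 13 + 14 + 26 + 37 + 28 + 40 + 40 = 198, so the missing entry is 238 − 198 = 40.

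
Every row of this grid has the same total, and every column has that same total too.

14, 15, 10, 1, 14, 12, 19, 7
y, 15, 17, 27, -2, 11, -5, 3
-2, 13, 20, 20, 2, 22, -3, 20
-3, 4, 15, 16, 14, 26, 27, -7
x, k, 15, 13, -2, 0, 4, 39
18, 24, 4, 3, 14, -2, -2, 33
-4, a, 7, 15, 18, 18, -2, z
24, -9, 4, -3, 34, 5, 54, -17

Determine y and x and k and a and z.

Rows 1 and 3 both sum to 92, so that's the common total.
The known cells in column 8 total 78, leaving 92 − 78 = 14 for the blank.
The known cells in row 7 total 66, leaving 92 − 66 = 26 for the blank.
The known cells in row 2 total 66, leaving 92 − 66 = 26 for the blank.
The known cells in column 1 total 73, leaving 92 − 73 = 19 for the blank.
The known cells in row 5 total 88, leaving 92 − 88 = 4 for the blank.

y = 26, x = 19, k = 4, a = 26, z = 14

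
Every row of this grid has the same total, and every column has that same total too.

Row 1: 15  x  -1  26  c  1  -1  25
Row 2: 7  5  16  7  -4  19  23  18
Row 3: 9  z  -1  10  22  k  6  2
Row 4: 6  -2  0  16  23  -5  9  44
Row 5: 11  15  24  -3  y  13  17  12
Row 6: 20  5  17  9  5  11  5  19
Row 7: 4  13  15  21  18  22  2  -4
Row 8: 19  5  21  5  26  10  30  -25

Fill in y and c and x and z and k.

Rows 2 and 4 both sum to 91, so that's the common total.
Row 5 has 11 + 15 + 24 − 3 + 13 + 17 + 12 = 89; the blank must be 91 − 89 = 2.
Column 5 has -4 + 22 + 23 + 2 + 5 + 18 + 26 = 92; the blank must be 91 − 92 = -1.
Row 1 has 15 − 1 + 26 − 1 + 1 − 1 + 25 = 64; the blank must be 91 − 64 = 27.
Column 2 has 27 + 5 − 2 + 15 + 5 + 13 + 5 = 68; the blank must be 91 − 68 = 23.
Row 3 has 9 + 23 − 1 + 10 + 22 + 6 + 2 = 71; the blank must be 91 − 71 = 20.

y = 2, c = -1, x = 27, z = 23, k = 20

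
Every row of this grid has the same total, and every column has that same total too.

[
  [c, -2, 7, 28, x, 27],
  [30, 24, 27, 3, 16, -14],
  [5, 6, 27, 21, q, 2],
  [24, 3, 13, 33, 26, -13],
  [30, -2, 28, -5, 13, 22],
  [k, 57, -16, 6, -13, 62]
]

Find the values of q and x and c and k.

Rows 2 and 4 both sum to 86, so that's the common total.
The known cells in row 3 total 61, leaving 86 − 61 = 25 for the blank.
The known cells in column 5 total 67, leaving 86 − 67 = 19 for the blank.
The known cells in row 6 total 96, leaving 86 − 96 = -10 for the blank.
The known cells in row 1 total 79, leaving 86 − 79 = 7 for the blank.

q = 25, x = 19, c = 7, k = -10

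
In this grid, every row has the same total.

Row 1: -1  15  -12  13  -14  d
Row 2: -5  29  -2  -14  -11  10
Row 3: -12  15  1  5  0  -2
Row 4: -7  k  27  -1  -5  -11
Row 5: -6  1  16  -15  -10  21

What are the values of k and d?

k = 4, d = 6

Rows 3 and 5 both add up to 7, so every row sums to 7.
Row 4: -7 + 27 − 1 − 5 − 11 = 3, so the missing entry is 7 − 3 = 4.
Row 1: -1 + 15 − 12 + 13 − 14 = 1, so the missing entry is 7 − 1 = 6.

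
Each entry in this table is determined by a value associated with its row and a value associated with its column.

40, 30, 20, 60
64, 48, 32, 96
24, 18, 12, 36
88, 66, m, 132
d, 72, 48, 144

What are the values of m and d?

m = 44, d = 96

Each row is a constant multiple of every other row — this is a multiplication table with the headers hidden.
Row 4 is 66/30 = 11/5 times row 1, so its entry in column 3 is 20 × 11/5 = 44.
Row 5 is 72/30 = 12/5 times row 1, so its entry in column 1 is 40 × 12/5 = 96.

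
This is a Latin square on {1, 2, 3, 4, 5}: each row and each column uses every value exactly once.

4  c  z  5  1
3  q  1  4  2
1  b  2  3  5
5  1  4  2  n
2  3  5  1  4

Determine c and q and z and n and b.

For row 3, column 2: row 3 already has {1, 2, 3, 5}; that leaves 4.
For row 4, column 5: row 4 already has {1, 2, 4, 5}; that leaves 3.
At (row 2, col 2): row 2 already has {1, 2, 3, 4}, so the value is 5.
For row 1, column 2: column 2 already has {1, 3, 4, 5}; that leaves 2.
At (row 1, col 3): row 1 already has {1, 2, 4, 5}, so the value is 3.

c = 2, q = 5, z = 3, n = 3, b = 4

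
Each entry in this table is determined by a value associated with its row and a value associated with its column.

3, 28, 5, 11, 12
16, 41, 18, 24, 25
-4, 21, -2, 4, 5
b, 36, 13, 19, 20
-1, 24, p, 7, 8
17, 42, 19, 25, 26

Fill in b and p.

The difference between any two rows is the same in every column — this is an addition table with the headers hidden.
Row 4 minus row 1 is 36 − 28 = 8, so its entry in column 1 is 3 + 8 = 11.
Row 5 minus row 1 is 24 − 28 = -4, so its entry in column 3 is 5 + (-4) = 1.

b = 11, p = 1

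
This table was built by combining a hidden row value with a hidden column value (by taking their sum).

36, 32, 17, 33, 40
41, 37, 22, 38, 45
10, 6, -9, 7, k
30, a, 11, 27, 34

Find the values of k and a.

k = 14, a = 26

The difference between any two rows is the same in every column — this is an addition table with the headers hidden.
Row 3 minus row 1 is 10 − 36 = -26, so its entry in column 5 is 40 + (-26) = 14.
Row 4 minus row 1 is 30 − 36 = -6, so its entry in column 2 is 32 + (-6) = 26.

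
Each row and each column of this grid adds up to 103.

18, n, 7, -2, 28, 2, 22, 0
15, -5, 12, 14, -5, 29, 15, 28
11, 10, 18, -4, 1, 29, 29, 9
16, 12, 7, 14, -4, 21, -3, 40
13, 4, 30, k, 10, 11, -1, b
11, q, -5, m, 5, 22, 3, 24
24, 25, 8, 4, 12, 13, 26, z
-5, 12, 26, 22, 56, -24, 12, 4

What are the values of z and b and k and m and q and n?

z = -9, b = 7, k = 29, m = 26, q = 17, n = 28

Row 1: 18 + 7 − 2 + 28 + 2 + 22 + 0 = 75, so its missing entry is 103 − 75 = 28.
Column 2: 28 − 5 + 10 + 12 + 4 + 25 + 12 = 86, so its missing entry is 103 − 86 = 17.
Row 7: 24 + 25 + 8 + 4 + 12 + 13 + 26 = 112, so its missing entry is 103 − 112 = -9.
Row 6: 11 + 17 − 5 + 5 + 22 + 3 + 24 = 77, so its missing entry is 103 − 77 = 26.
Column 4: -2 + 14 − 4 + 14 + 26 + 4 + 22 = 74, so its missing entry is 103 − 74 = 29.
Row 5: 13 + 4 + 30 + 29 + 10 + 11 − 1 = 96, so its missing entry is 103 − 96 = 7.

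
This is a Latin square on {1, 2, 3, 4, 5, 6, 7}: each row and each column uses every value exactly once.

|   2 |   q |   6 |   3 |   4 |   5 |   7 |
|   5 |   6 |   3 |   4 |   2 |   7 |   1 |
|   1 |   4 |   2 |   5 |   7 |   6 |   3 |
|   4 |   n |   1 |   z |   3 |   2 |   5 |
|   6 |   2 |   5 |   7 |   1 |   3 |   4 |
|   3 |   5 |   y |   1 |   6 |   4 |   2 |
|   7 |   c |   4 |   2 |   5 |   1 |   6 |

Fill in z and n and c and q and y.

At (row 1, col 2): row 1 already has {2, 3, 4, 5, 6, 7}, so the value is 1.
At (row 7, col 2): row 7 already has {1, 2, 4, 5, 6, 7}, so the value is 3.
For row 4, column 2: column 2 already has {1, 2, 3, 4, 5, 6}; that leaves 7.
For row 4, column 4: row 4 already has {1, 2, 3, 4, 5, 7}; that leaves 6.
At (row 6, col 3): row 6 already has {1, 2, 3, 4, 5, 6}, so the value is 7.

z = 6, n = 7, c = 3, q = 1, y = 7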